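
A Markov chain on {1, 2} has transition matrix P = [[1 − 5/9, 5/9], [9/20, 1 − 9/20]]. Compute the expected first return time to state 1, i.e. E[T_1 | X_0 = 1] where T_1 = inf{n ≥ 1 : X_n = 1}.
E[T_1 | X_0 = 1] = 1/π_1 = 181/81

For an irreducible recurrent Markov chain with stationary distribution π, E[T_i | X_0 = i] = 1/π_i (Kac's formula). Here π_1 = (9/20)/(5/9 + 9/20) = (9/20)/(181/180) = 81/181, so E[T_1 | X_0 = 1] = 1/π_1 = (5/9 + 9/20)/(9/20) = (181/180)/(9/20) = 181/81.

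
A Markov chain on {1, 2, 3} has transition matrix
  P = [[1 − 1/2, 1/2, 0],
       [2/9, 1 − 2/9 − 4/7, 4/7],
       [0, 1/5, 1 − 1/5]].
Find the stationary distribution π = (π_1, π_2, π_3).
π = (28/271, 63/271, 180/271)

This is a birth-death chain on three states, which satisfies detailed balance: π_1 · P_{12} = π_2 · P_{21} and π_2 · P_{23} = π_3 · P_{32}.
From π_1 · 1/2 = π_2 · 2/9: π_2/π_1 = (1/2)/(2/9) = 9/4.
From π_2 · 4/7 = π_3 · 1/5: π_3/π_2 = (4/7)/(1/5) = 20/7.
Take π_1 proportional to 1; then unnormalized π = (1, 9/4, 45/7). Normalize by dividing by the sum 271/28:
  π = (28/271, 63/271, 180/271).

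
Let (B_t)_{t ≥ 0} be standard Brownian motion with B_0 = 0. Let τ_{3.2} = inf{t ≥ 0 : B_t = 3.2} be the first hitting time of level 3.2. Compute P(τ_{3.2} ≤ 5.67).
P(τ_{3.2} ≤ 5.67) = 2(1 − Φ(3.2/√5.67)) = 2(1 − Φ(1.3439)) ≈ 0.1790

By the reflection principle for standard BM, P(τ_b ≤ t) = 2 · P(B_t ≥ b). Since B_t ~ N(0, t), P(B_t ≥ 3.2) = 1 − Φ(3.2/√t) = 1 − Φ(3.2/√5.67) = 1 − Φ(1.3439) ≈ 0.08949. Doubling: P(τ_{3.2} ≤ 5.67) ≈ 2 · 0.08949 = 0.17898 ≈ 0.1790.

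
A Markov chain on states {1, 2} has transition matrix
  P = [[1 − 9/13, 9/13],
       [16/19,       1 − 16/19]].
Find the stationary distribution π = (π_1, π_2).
π_1 = 208/379, π_2 = 171/379

Solve πP = π with π_1 + π_2 = 1. From πP = π: π_1 · (1 − 9/13) + π_2 · 16/19 = π_1 ⇒ π_2 · 16/19 = π_1 · 9/13 ⇒ π_2/π_1 = (9/13)/(16/19) = 171/208. Together with π_1 + π_2 = 1:
  π_1 = (16/19)/(9/13 + 16/19) = (16/19)/(379/247) = 208/379,
  π_2 = (9/13)/(9/13 + 16/19) = (9/13)/(379/247) = 171/379.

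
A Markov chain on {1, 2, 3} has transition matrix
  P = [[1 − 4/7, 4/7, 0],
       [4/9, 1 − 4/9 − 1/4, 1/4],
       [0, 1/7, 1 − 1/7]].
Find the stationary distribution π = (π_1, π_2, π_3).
π = (28/127, 36/127, 63/127)

This is a birth-death chain on three states, which satisfies detailed balance: π_1 · P_{12} = π_2 · P_{21} and π_2 · P_{23} = π_3 · P_{32}.
From π_1 · 4/7 = π_2 · 4/9: π_2/π_1 = (4/7)/(4/9) = 9/7.
From π_2 · 1/4 = π_3 · 1/7: π_3/π_2 = (1/4)/(1/7) = 7/4.
Take π_1 proportional to 1; then unnormalized π = (1, 9/7, 9/4). Normalize by dividing by the sum 127/28:
  π = (28/127, 36/127, 63/127).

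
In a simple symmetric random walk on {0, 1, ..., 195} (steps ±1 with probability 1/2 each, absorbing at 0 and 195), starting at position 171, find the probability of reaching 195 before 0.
P(hit 195 before 0) = 171/195 = 57/65

Let u_k = P(hit 195 before 0 | start at k). Then u_0 = 0, u_195 = 1, and u_k = u_{k-1}/2 + u_{k+1}/2 for 1 ≤ k ≤ 194. This harmonic recurrence is solved by u_k = k/195, giving u_171 = 171/195 = 57/65.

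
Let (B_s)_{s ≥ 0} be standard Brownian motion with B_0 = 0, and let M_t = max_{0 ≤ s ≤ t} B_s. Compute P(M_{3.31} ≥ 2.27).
P(M_{3.31} ≥ 2.27) = 2·P(B_{3.31} ≥ 2.27) = 2(1 − Φ(2.27/√3.31)) ≈ 0.2121

By the reflection principle for Brownian motion, P(M_t ≥ a) = 2 · P(B_t ≥ a) for a ≥ 0. Since B_t ~ N(0, t), P(B_t ≥ 2.27) = 1 − Φ(2.27/√t) = 1 − Φ(2.27/√3.31) = 1 − Φ(1.2477). So
  P(M_{3.31} ≥ 2.27) = 2(1 − Φ(1.2477)) ≈ 0.2121.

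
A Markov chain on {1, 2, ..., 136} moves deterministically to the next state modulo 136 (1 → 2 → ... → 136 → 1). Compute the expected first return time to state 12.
E[T_12 | X_0 = 12] = 136

The chain cycles deterministically, so starting at state 12 it returns in exactly 136 steps. Equivalently, the stationary distribution is uniform π_j = 1/136 for every state j, so by Kac's formula E[T_12] = 1/π_12 = 136.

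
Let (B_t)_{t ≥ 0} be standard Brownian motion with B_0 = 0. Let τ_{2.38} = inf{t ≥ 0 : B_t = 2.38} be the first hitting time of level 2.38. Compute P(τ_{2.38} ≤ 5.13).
P(τ_{2.38} ≤ 5.13) = 2(1 − Φ(2.38/√5.13)) = 2(1 − Φ(1.0508)) ≈ 0.2934

By the reflection principle for standard BM, P(τ_b ≤ t) = 2 · P(B_t ≥ b). Since B_t ~ N(0, t), P(B_t ≥ 2.38) = 1 − Φ(2.38/√t) = 1 − Φ(2.38/√5.13) = 1 − Φ(1.0508) ≈ 0.14668. Doubling: P(τ_{2.38} ≤ 5.13) ≈ 2 · 0.14668 = 0.29336 ≈ 0.2934.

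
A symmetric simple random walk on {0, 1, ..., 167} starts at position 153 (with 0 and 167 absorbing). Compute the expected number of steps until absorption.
E[τ | X_0 = 153] = 2142

Let v_k = E[τ | X_0 = k]. Boundary: v_0 = v_167 = 0. Recurrence: v_k = 1 + (v_{k-1} + v_{k+1})/2 for 1 ≤ k ≤ 166. The particular solution to v_k − (v_{k-1} + v_{k+1})/2 = 1 is v_k = −k^2. Adding homogeneous solution A + B k and matching boundaries gives v_k = k (167 − k). Substituting k = 153: v_153 = 153 · 14 = 2142.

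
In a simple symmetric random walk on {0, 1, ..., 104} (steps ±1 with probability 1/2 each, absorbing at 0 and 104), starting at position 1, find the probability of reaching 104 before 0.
P(hit 104 before 0) = 1/104

Let u_k = P(hit 104 before 0 | start at k). Then u_0 = 0, u_104 = 1, and u_k = u_{k-1}/2 + u_{k+1}/2 for 1 ≤ k ≤ 103. This harmonic recurrence is solved by u_k = k/104, giving u_1 = 1/104.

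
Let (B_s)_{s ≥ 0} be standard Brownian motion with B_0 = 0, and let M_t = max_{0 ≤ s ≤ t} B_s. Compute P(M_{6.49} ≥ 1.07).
P(M_{6.49} ≥ 1.07) = 2·P(B_{6.49} ≥ 1.07) = 2(1 − Φ(1.07/√6.49)) ≈ 0.6745

By the reflection principle for Brownian motion, P(M_t ≥ a) = 2 · P(B_t ≥ a) for a ≥ 0. Since B_t ~ N(0, t), P(B_t ≥ 1.07) = 1 − Φ(1.07/√t) = 1 − Φ(1.07/√6.49) = 1 − Φ(0.4200). So
  P(M_{6.49} ≥ 1.07) = 2(1 − Φ(0.4200)) ≈ 0.6745.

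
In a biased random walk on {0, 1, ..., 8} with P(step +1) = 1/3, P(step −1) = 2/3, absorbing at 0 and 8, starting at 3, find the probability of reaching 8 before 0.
P(hit 8 before 0) = (1 − (2)^3) / (1 − (2)^8) = 7/255

Let u_k denote P(reach 8 before 0 | start at k). Boundary: u_0 = 0, u_8 = 1. Recurrence: u_k = 1/3·u_{k+1} + 2/3·u_{k-1} for 1 ≤ k ≤ 7. Try u_k = A + B·r^k with r = q/p = (2/3)/(1/3) = 2. Substitution satisfies the recurrence; boundary conditions give:
  u_k = (1 − r^k) / (1 − r^N) = (1 − (2)^3) / (1 − (2)^8) = 7/255.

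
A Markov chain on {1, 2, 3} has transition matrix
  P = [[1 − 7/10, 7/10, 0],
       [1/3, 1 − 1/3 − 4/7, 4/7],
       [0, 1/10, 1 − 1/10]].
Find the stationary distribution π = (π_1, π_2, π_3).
π = (10/151, 21/151, 120/151)

This is a birth-death chain on three states, which satisfies detailed balance: π_1 · P_{12} = π_2 · P_{21} and π_2 · P_{23} = π_3 · P_{32}.
From π_1 · 7/10 = π_2 · 1/3: π_2/π_1 = (7/10)/(1/3) = 21/10.
From π_2 · 4/7 = π_3 · 1/10: π_3/π_2 = (4/7)/(1/10) = 40/7.
Take π_1 proportional to 1; then unnormalized π = (1, 21/10, 12). Normalize by dividing by the sum 151/10:
  π = (10/151, 21/151, 120/151).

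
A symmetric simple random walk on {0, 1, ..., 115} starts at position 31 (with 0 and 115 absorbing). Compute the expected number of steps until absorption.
E[τ | X_0 = 31] = 2604

Let v_k = E[τ | X_0 = k]. Boundary: v_0 = v_115 = 0. Recurrence: v_k = 1 + (v_{k-1} + v_{k+1})/2 for 1 ≤ k ≤ 114. The particular solution to v_k − (v_{k-1} + v_{k+1})/2 = 1 is v_k = −k^2. Adding homogeneous solution A + B k and matching boundaries gives v_k = k (115 − k). Substituting k = 31: v_31 = 31 · 84 = 2604.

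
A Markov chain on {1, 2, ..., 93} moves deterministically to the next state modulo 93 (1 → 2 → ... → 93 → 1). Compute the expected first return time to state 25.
E[T_25 | X_0 = 25] = 93

The chain cycles deterministically, so starting at state 25 it returns in exactly 93 steps. Equivalently, the stationary distribution is uniform π_j = 1/93 for every state j, so by Kac's formula E[T_25] = 1/π_25 = 93.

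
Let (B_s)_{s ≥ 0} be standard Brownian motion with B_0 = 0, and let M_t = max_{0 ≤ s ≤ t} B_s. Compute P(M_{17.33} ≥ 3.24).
P(M_{17.33} ≥ 3.24) = 2·P(B_{17.33} ≥ 3.24) = 2(1 − Φ(3.24/√17.33)) ≈ 0.4364

By the reflection principle for Brownian motion, P(M_t ≥ a) = 2 · P(B_t ≥ a) for a ≥ 0. Since B_t ~ N(0, t), P(B_t ≥ 3.24) = 1 − Φ(3.24/√t) = 1 − Φ(3.24/√17.33) = 1 − Φ(0.7783). So
  P(M_{17.33} ≥ 3.24) = 2(1 − Φ(0.7783)) ≈ 0.4364.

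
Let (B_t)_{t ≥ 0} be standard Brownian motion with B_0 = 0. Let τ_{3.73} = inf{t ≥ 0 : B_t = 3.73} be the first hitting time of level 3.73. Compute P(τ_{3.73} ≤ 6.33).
P(τ_{3.73} ≤ 6.33) = 2(1 − Φ(3.73/√6.33)) = 2(1 − Φ(1.4825)) ≈ 0.1382

By the reflection principle for standard BM, P(τ_b ≤ t) = 2 · P(B_t ≥ b). Since B_t ~ N(0, t), P(B_t ≥ 3.73) = 1 − Φ(3.73/√t) = 1 − Φ(3.73/√6.33) = 1 − Φ(1.4825) ≈ 0.06910. Doubling: P(τ_{3.73} ≤ 6.33) ≈ 2 · 0.06910 = 0.13820 ≈ 0.1382.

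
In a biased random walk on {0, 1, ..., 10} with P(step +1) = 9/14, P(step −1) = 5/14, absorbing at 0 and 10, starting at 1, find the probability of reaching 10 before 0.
P(hit 10 before 0) = (1 − (5/9)^1) / (1 − (5/9)^10) = 387420489/869254694

Let u_k denote P(reach 10 before 0 | start at k). Boundary: u_0 = 0, u_10 = 1. Recurrence: u_k = 9/14·u_{k+1} + 5/14·u_{k-1} for 1 ≤ k ≤ 9. Try u_k = A + B·r^k with r = q/p = (5/14)/(9/14) = 5/9. Substitution satisfies the recurrence; boundary conditions give:
  u_k = (1 − r^k) / (1 − r^N) = (1 − (5/9)^1) / (1 − (5/9)^10) = 387420489/869254694.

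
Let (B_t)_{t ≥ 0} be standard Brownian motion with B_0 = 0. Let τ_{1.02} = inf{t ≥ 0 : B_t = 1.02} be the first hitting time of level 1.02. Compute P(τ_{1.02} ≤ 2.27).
P(τ_{1.02} ≤ 2.27) = 2(1 − Φ(1.02/√2.27)) = 2(1 − Φ(0.6770)) ≈ 0.4984

By the reflection principle for standard BM, P(τ_b ≤ t) = 2 · P(B_t ≥ b). Since B_t ~ N(0, t), P(B_t ≥ 1.02) = 1 − Φ(1.02/√t) = 1 − Φ(1.02/√2.27) = 1 − Φ(0.6770) ≈ 0.24920. Doubling: P(τ_{1.02} ≤ 2.27) ≈ 2 · 0.24920 = 0.49840 ≈ 0.4984.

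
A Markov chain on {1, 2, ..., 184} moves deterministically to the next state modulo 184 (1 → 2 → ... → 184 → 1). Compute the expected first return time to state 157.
E[T_157 | X_0 = 157] = 184

The chain cycles deterministically, so starting at state 157 it returns in exactly 184 steps. Equivalently, the stationary distribution is uniform π_j = 1/184 for every state j, so by Kac's formula E[T_157] = 1/π_157 = 184.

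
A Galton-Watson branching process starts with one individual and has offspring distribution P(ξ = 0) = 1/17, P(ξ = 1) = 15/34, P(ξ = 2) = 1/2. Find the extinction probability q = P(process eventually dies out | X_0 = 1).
q = 2/17

The pgf is f(s) = 1/17 + 15/34·s + 1/2·s². The extinction probability q is the smallest fixed point of f in [0, 1]. Setting s = f(s):
  1/2·s² + (15/34 − 1)·s + 1/17 = 0
  1/2·s² − (1/17 + 1/2)·s + 1/17 = 0
which factors as (s − 1)·(1/2·s − 1/17) = 0, giving roots s = 1 and s = (1/17)/(1/2) = 2/17.
Mean offspring μ = 15/34 + 2·1/2 = 49/34 > 1 (supercritical), so q < 1. The extinction probability is the smaller root: q = (1/17)/(1/2) = 2/17.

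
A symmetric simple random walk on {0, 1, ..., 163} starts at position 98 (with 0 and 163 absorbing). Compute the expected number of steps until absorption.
E[τ | X_0 = 98] = 6370

Let v_k = E[τ | X_0 = k]. Boundary: v_0 = v_163 = 0. Recurrence: v_k = 1 + (v_{k-1} + v_{k+1})/2 for 1 ≤ k ≤ 162. The particular solution to v_k − (v_{k-1} + v_{k+1})/2 = 1 is v_k = −k^2. Adding homogeneous solution A + B k and matching boundaries gives v_k = k (163 − k). Substituting k = 98: v_98 = 98 · 65 = 6370.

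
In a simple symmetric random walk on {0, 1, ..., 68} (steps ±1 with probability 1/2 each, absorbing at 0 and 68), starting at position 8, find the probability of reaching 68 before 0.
P(hit 68 before 0) = 8/68 = 2/17

Let u_k = P(hit 68 before 0 | start at k). Then u_0 = 0, u_68 = 1, and u_k = u_{k-1}/2 + u_{k+1}/2 for 1 ≤ k ≤ 67. This harmonic recurrence is solved by u_k = k/68, giving u_8 = 8/68 = 2/17.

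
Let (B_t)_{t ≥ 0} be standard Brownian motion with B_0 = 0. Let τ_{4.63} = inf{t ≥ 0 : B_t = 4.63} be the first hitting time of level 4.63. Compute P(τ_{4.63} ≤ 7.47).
P(τ_{4.63} ≤ 7.47) = 2(1 − Φ(4.63/√7.47)) = 2(1 − Φ(1.6940)) ≈ 0.0903

By the reflection principle for standard BM, P(τ_b ≤ t) = 2 · P(B_t ≥ b). Since B_t ~ N(0, t), P(B_t ≥ 4.63) = 1 − Φ(4.63/√t) = 1 − Φ(4.63/√7.47) = 1 − Φ(1.6940) ≈ 0.04513. Doubling: P(τ_{4.63} ≤ 7.47) ≈ 2 · 0.04513 = 0.09026 ≈ 0.0903.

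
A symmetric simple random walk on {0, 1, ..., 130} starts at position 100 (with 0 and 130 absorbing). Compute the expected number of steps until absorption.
E[τ | X_0 = 100] = 3000

Let v_k = E[τ | X_0 = k]. Boundary: v_0 = v_130 = 0. Recurrence: v_k = 1 + (v_{k-1} + v_{k+1})/2 for 1 ≤ k ≤ 129. The particular solution to v_k − (v_{k-1} + v_{k+1})/2 = 1 is v_k = −k^2. Adding homogeneous solution A + B k and matching boundaries gives v_k = k (130 − k). Substituting k = 100: v_100 = 100 · 30 = 3000.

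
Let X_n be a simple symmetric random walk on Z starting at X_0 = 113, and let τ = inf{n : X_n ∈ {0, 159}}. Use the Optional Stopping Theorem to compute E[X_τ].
E[X_τ] = 113

X_n is a martingale and τ is a bounded-mean stopping time (indeed τ is finite a.s. with bounded expectation since the walk is in a bounded region). By the OST, E[X_τ] = E[X_0] = 113. Equivalently: E[X_τ] = 159 · P(hit 159 first) + 0 · P(hit 0 first) = 159 · (113/159) = 113.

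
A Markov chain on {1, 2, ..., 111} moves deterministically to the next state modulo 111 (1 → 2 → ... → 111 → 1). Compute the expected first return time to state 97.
E[T_97 | X_0 = 97] = 111

The chain cycles deterministically, so starting at state 97 it returns in exactly 111 steps. Equivalently, the stationary distribution is uniform π_j = 1/111 for every state j, so by Kac's formula E[T_97] = 1/π_97 = 111.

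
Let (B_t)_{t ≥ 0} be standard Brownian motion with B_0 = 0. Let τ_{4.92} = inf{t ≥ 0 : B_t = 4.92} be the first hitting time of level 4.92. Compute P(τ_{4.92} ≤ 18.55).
P(τ_{4.92} ≤ 18.55) = 2(1 − Φ(4.92/√18.55)) = 2(1 − Φ(1.1423)) ≈ 0.2533

By the reflection principle for standard BM, P(τ_b ≤ t) = 2 · P(B_t ≥ b). Since B_t ~ N(0, t), P(B_t ≥ 4.92) = 1 − Φ(4.92/√t) = 1 − Φ(4.92/√18.55) = 1 − Φ(1.1423) ≈ 0.12666. Doubling: P(τ_{4.92} ≤ 18.55) ≈ 2 · 0.12666 = 0.25332 ≈ 0.2533.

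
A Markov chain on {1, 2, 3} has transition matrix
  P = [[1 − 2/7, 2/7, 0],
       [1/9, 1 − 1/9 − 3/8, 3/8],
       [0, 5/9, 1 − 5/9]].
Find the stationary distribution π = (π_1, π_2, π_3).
π = (140/743, 360/743, 243/743)

This is a birth-death chain on three states, which satisfies detailed balance: π_1 · P_{12} = π_2 · P_{21} and π_2 · P_{23} = π_3 · P_{32}.
From π_1 · 2/7 = π_2 · 1/9: π_2/π_1 = (2/7)/(1/9) = 18/7.
From π_2 · 3/8 = π_3 · 5/9: π_3/π_2 = (3/8)/(5/9) = 27/40.
Take π_1 proportional to 1; then unnormalized π = (1, 18/7, 243/140). Normalize by dividing by the sum 743/140:
  π = (140/743, 360/743, 243/743).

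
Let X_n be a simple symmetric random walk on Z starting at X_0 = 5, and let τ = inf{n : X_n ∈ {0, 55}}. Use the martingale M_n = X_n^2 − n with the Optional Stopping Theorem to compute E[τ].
E[τ] = 250

M_n = X_n^2 − n is a martingale (since E[X_{n+1}^2 | F_n] = X_n^2 + 1). By OST (τ has finite mean in a bounded region), E[M_τ] = E[M_0] = X_0^2 − 0 = 5^2 = 25. Also E[M_τ] = E[X_τ^2] − E[τ]. The walk exits at 0 or 55, with P(hit 55 first) = 5/55, so E[X_τ^2] = 55^2 · 5/55 + 0 = 275. Thus E[τ] = E[X_τ^2] − E[M_τ] = 275 − 25 = 250 = 5(55 − 5) = 250.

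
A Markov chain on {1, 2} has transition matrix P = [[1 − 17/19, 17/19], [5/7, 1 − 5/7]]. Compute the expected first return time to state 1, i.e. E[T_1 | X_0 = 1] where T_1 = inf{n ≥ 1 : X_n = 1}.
E[T_1 | X_0 = 1] = 1/π_1 = 214/95

For an irreducible recurrent Markov chain with stationary distribution π, E[T_i | X_0 = i] = 1/π_i (Kac's formula). Here π_1 = (5/7)/(17/19 + 5/7) = (5/7)/(214/133) = 95/214, so E[T_1 | X_0 = 1] = 1/π_1 = (17/19 + 5/7)/(5/7) = (214/133)/(5/7) = 214/95.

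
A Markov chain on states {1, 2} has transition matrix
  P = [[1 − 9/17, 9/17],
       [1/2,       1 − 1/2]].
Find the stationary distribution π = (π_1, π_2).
π_1 = 17/35, π_2 = 18/35

Solve πP = π with π_1 + π_2 = 1. From πP = π: π_1 · (1 − 9/17) + π_2 · 1/2 = π_1 ⇒ π_2 · 1/2 = π_1 · 9/17 ⇒ π_2/π_1 = (9/17)/(1/2) = 18/17. Together with π_1 + π_2 = 1:
  π_1 = (1/2)/(9/17 + 1/2) = (1/2)/(35/34) = 17/35,
  π_2 = (9/17)/(9/17 + 1/2) = (9/17)/(35/34) = 18/35.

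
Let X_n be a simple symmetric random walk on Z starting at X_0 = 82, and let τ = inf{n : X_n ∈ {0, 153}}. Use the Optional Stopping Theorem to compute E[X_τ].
E[X_τ] = 82

X_n is a martingale and τ is a bounded-mean stopping time (indeed τ is finite a.s. with bounded expectation since the walk is in a bounded region). By the OST, E[X_τ] = E[X_0] = 82. Equivalently: E[X_τ] = 153 · P(hit 153 first) + 0 · P(hit 0 first) = 153 · (82/153) = 82.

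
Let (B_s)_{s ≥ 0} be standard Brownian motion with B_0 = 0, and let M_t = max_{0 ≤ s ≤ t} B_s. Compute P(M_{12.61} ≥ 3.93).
P(M_{12.61} ≥ 3.93) = 2·P(B_{12.61} ≥ 3.93) = 2(1 − Φ(3.93/√12.61)) ≈ 0.2684

By the reflection principle for Brownian motion, P(M_t ≥ a) = 2 · P(B_t ≥ a) for a ≥ 0. Since B_t ~ N(0, t), P(B_t ≥ 3.93) = 1 − Φ(3.93/√t) = 1 − Φ(3.93/√12.61) = 1 − Φ(1.1067). So
  P(M_{12.61} ≥ 3.93) = 2(1 − Φ(1.1067)) ≈ 0.2684.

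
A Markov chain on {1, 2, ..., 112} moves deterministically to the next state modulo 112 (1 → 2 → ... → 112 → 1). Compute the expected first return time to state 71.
E[T_71 | X_0 = 71] = 112

The chain cycles deterministically, so starting at state 71 it returns in exactly 112 steps. Equivalently, the stationary distribution is uniform π_j = 1/112 for every state j, so by Kac's formula E[T_71] = 1/π_71 = 112.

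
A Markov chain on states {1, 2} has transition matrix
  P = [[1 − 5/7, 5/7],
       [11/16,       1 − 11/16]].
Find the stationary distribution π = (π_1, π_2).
π_1 = 77/157, π_2 = 80/157

Solve πP = π with π_1 + π_2 = 1. From πP = π: π_1 · (1 − 5/7) + π_2 · 11/16 = π_1 ⇒ π_2 · 11/16 = π_1 · 5/7 ⇒ π_2/π_1 = (5/7)/(11/16) = 80/77. Together with π_1 + π_2 = 1:
  π_1 = (11/16)/(5/7 + 11/16) = (11/16)/(157/112) = 77/157,
  π_2 = (5/7)/(5/7 + 11/16) = (5/7)/(157/112) = 80/157.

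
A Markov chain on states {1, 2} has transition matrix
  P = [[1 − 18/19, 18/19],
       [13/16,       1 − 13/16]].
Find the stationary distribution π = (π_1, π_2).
π_1 = 247/535, π_2 = 288/535

Solve πP = π with π_1 + π_2 = 1. From πP = π: π_1 · (1 − 18/19) + π_2 · 13/16 = π_1 ⇒ π_2 · 13/16 = π_1 · 18/19 ⇒ π_2/π_1 = (18/19)/(13/16) = 288/247. Together with π_1 + π_2 = 1:
  π_1 = (13/16)/(18/19 + 13/16) = (13/16)/(535/304) = 247/535,
  π_2 = (18/19)/(18/19 + 13/16) = (18/19)/(535/304) = 288/535.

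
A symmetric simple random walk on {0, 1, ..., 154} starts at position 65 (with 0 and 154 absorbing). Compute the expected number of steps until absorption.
E[τ | X_0 = 65] = 5785

Let v_k = E[τ | X_0 = k]. Boundary: v_0 = v_154 = 0. Recurrence: v_k = 1 + (v_{k-1} + v_{k+1})/2 for 1 ≤ k ≤ 153. The particular solution to v_k − (v_{k-1} + v_{k+1})/2 = 1 is v_k = −k^2. Adding homogeneous solution A + B k and matching boundaries gives v_k = k (154 − k). Substituting k = 65: v_65 = 65 · 89 = 5785.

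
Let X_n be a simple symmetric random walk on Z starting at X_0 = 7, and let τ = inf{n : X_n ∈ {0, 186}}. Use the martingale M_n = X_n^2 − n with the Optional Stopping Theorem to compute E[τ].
E[τ] = 1253

M_n = X_n^2 − n is a martingale (since E[X_{n+1}^2 | F_n] = X_n^2 + 1). By OST (τ has finite mean in a bounded region), E[M_τ] = E[M_0] = X_0^2 − 0 = 7^2 = 49. Also E[M_τ] = E[X_τ^2] − E[τ]. The walk exits at 0 or 186, with P(hit 186 first) = 7/186, so E[X_τ^2] = 186^2 · 7/186 + 0 = 1302. Thus E[τ] = E[X_τ^2] − E[M_τ] = 1302 − 49 = 1253 = 7(186 − 7) = 1253.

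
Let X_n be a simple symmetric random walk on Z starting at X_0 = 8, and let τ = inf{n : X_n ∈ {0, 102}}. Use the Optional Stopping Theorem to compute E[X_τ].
E[X_τ] = 8

X_n is a martingale and τ is a bounded-mean stopping time (indeed τ is finite a.s. with bounded expectation since the walk is in a bounded region). By the OST, E[X_τ] = E[X_0] = 8. Equivalently: E[X_τ] = 102 · P(hit 102 first) + 0 · P(hit 0 first) = 102 · (8/102) = 8.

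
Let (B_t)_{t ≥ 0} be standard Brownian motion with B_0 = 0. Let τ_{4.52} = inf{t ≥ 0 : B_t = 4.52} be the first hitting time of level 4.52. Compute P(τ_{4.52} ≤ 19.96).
P(τ_{4.52} ≤ 19.96) = 2(1 − Φ(4.52/√19.96)) = 2(1 − Φ(1.0117)) ≈ 0.3117

By the reflection principle for standard BM, P(τ_b ≤ t) = 2 · P(B_t ≥ b). Since B_t ~ N(0, t), P(B_t ≥ 4.52) = 1 − Φ(4.52/√t) = 1 − Φ(4.52/√19.96) = 1 − Φ(1.0117) ≈ 0.15584. Doubling: P(τ_{4.52} ≤ 19.96) ≈ 2 · 0.15584 = 0.31168 ≈ 0.3117.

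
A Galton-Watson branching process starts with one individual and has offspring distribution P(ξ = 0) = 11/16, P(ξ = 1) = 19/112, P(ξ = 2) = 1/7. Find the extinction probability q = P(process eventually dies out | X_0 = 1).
q = 1

Mean offspring μ = 0·11/16 + 1·19/112 + 2·1/7 = 51/112 ≤ 1. For μ ≤ 1 with offspring not concentrated at 1, the Galton-Watson process goes extinct almost surely, so q = 1.
(Algebraic check: The pgf is f(s) = 11/16 + 19/112·s + 1/7·s². The extinction probability q is the smallest fixed point of f in [0, 1]. Setting s = f(s):
  1/7·s² + (19/112 − 1)·s + 11/16 = 0
  1/7·s² − (11/16 + 1/7)·s + 11/16 = 0
which factors as (s − 1)·(1/7·s − 11/16) = 0, giving roots s = 1 and s = (11/16)/(1/7) = 77/16. Since 77/16 ≥ 1, the smallest root in [0, 1] is s = 1.)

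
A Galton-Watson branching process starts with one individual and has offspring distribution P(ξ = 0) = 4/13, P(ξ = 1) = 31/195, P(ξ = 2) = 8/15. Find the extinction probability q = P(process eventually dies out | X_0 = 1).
q = 15/26

The pgf is f(s) = 4/13 + 31/195·s + 8/15·s². The extinction probability q is the smallest fixed point of f in [0, 1]. Setting s = f(s):
  8/15·s² + (31/195 − 1)·s + 4/13 = 0
  8/15·s² − (4/13 + 8/15)·s + 4/13 = 0
which factors as (s − 1)·(8/15·s − 4/13) = 0, giving roots s = 1 and s = (4/13)/(8/15) = 15/26.
Mean offspring μ = 31/195 + 2·8/15 = 239/195 > 1 (supercritical), so q < 1. The extinction probability is the smaller root: q = (4/13)/(8/15) = 15/26.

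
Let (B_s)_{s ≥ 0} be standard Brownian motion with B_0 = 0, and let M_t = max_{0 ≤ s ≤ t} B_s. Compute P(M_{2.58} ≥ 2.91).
P(M_{2.58} ≥ 2.91) = 2·P(B_{2.58} ≥ 2.91) = 2(1 − Φ(2.91/√2.58)) ≈ 0.0700

By the reflection principle for Brownian motion, P(M_t ≥ a) = 2 · P(B_t ≥ a) for a ≥ 0. Since B_t ~ N(0, t), P(B_t ≥ 2.91) = 1 − Φ(2.91/√t) = 1 − Φ(2.91/√2.58) = 1 − Φ(1.8117). So
  P(M_{2.58} ≥ 2.91) = 2(1 − Φ(1.8117)) ≈ 0.0700.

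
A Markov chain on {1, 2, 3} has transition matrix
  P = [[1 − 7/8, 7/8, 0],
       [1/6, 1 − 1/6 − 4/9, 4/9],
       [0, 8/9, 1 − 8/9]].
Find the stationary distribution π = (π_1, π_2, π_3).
π = (8/71, 42/71, 21/71)

This is a birth-death chain on three states, which satisfies detailed balance: π_1 · P_{12} = π_2 · P_{21} and π_2 · P_{23} = π_3 · P_{32}.
From π_1 · 7/8 = π_2 · 1/6: π_2/π_1 = (7/8)/(1/6) = 21/4.
From π_2 · 4/9 = π_3 · 8/9: π_3/π_2 = (4/9)/(8/9) = 1/2.
Take π_1 proportional to 1; then unnormalized π = (1, 21/4, 21/8). Normalize by dividing by the sum 71/8:
  π = (8/71, 42/71, 21/71).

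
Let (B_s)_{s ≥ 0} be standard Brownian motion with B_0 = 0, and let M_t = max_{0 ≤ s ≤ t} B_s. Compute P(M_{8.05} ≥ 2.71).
P(M_{8.05} ≥ 2.71) = 2·P(B_{8.05} ≥ 2.71) = 2(1 − Φ(2.71/√8.05)) ≈ 0.3395

By the reflection principle for Brownian motion, P(M_t ≥ a) = 2 · P(B_t ≥ a) for a ≥ 0. Since B_t ~ N(0, t), P(B_t ≥ 2.71) = 1 − Φ(2.71/√t) = 1 − Φ(2.71/√8.05) = 1 − Φ(0.9551). So
  P(M_{8.05} ≥ 2.71) = 2(1 − Φ(0.9551)) ≈ 0.3395.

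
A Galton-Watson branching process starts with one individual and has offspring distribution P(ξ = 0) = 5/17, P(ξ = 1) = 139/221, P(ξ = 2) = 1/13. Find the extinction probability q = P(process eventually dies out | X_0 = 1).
q = 1

Mean offspring μ = 0·5/17 + 1·139/221 + 2·1/13 = 173/221 ≤ 1. For μ ≤ 1 with offspring not concentrated at 1, the Galton-Watson process goes extinct almost surely, so q = 1.
(Algebraic check: The pgf is f(s) = 5/17 + 139/221·s + 1/13·s². The extinction probability q is the smallest fixed point of f in [0, 1]. Setting s = f(s):
  1/13·s² + (139/221 − 1)·s + 5/17 = 0
  1/13·s² − (5/17 + 1/13)·s + 5/17 = 0
which factors as (s − 1)·(1/13·s − 5/17) = 0, giving roots s = 1 and s = (5/17)/(1/13) = 65/17. Since 65/17 ≥ 1, the smallest root in [0, 1] is s = 1.)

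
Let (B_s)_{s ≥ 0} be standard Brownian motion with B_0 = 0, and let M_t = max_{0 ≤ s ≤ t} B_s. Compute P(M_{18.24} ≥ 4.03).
P(M_{18.24} ≥ 4.03) = 2·P(B_{18.24} ≥ 4.03) = 2(1 − Φ(4.03/√18.24)) ≈ 0.3454

By the reflection principle for Brownian motion, P(M_t ≥ a) = 2 · P(B_t ≥ a) for a ≥ 0. Since B_t ~ N(0, t), P(B_t ≥ 4.03) = 1 − Φ(4.03/√t) = 1 − Φ(4.03/√18.24) = 1 − Φ(0.9436). So
  P(M_{18.24} ≥ 4.03) = 2(1 − Φ(0.9436)) ≈ 0.3454.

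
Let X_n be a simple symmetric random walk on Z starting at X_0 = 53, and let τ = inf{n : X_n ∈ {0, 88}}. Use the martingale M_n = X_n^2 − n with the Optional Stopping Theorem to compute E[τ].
E[τ] = 1855

M_n = X_n^2 − n is a martingale (since E[X_{n+1}^2 | F_n] = X_n^2 + 1). By OST (τ has finite mean in a bounded region), E[M_τ] = E[M_0] = X_0^2 − 0 = 53^2 = 2809. Also E[M_τ] = E[X_τ^2] − E[τ]. The walk exits at 0 or 88, with P(hit 88 first) = 53/88, so E[X_τ^2] = 88^2 · 53/88 + 0 = 4664. Thus E[τ] = E[X_τ^2] − E[M_τ] = 4664 − 2809 = 1855 = 53(88 − 53) = 1855.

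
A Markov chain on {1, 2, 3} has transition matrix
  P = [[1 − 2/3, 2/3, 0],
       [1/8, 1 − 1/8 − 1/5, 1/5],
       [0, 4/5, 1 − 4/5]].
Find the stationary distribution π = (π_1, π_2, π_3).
π = (3/23, 16/23, 4/23)

This is a birth-death chain on three states, which satisfies detailed balance: π_1 · P_{12} = π_2 · P_{21} and π_2 · P_{23} = π_3 · P_{32}.
From π_1 · 2/3 = π_2 · 1/8: π_2/π_1 = (2/3)/(1/8) = 16/3.
From π_2 · 1/5 = π_3 · 4/5: π_3/π_2 = (1/5)/(4/5) = 1/4.
Take π_1 proportional to 1; then unnormalized π = (1, 16/3, 4/3). Normalize by dividing by the sum 23/3:
  π = (3/23, 16/23, 4/23).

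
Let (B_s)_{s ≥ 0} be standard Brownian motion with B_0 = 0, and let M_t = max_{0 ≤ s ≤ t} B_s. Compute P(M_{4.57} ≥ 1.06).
P(M_{4.57} ≥ 1.06) = 2·P(B_{4.57} ≥ 1.06) = 2(1 − Φ(1.06/√4.57)) ≈ 0.6200

By the reflection principle for Brownian motion, P(M_t ≥ a) = 2 · P(B_t ≥ a) for a ≥ 0. Since B_t ~ N(0, t), P(B_t ≥ 1.06) = 1 − Φ(1.06/√t) = 1 − Φ(1.06/√4.57) = 1 − Φ(0.4958). So
  P(M_{4.57} ≥ 1.06) = 2(1 − Φ(0.4958)) ≈ 0.6200.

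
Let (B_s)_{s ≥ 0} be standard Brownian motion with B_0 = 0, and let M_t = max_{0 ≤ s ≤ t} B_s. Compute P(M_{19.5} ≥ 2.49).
P(M_{19.5} ≥ 2.49) = 2·P(B_{19.5} ≥ 2.49) = 2(1 − Φ(2.49/√19.5)) ≈ 0.5728

By the reflection principle for Brownian motion, P(M_t ≥ a) = 2 · P(B_t ≥ a) for a ≥ 0. Since B_t ~ N(0, t), P(B_t ≥ 2.49) = 1 − Φ(2.49/√t) = 1 − Φ(2.49/√19.5) = 1 − Φ(0.5639). So
  P(M_{19.5} ≥ 2.49) = 2(1 − Φ(0.5639)) ≈ 0.5728.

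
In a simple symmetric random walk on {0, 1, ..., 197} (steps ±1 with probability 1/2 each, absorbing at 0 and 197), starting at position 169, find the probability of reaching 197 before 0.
P(hit 197 before 0) = 169/197

Let u_k = P(hit 197 before 0 | start at k). Then u_0 = 0, u_197 = 1, and u_k = u_{k-1}/2 + u_{k+1}/2 for 1 ≤ k ≤ 196. This harmonic recurrence is solved by u_k = k/197, giving u_169 = 169/197.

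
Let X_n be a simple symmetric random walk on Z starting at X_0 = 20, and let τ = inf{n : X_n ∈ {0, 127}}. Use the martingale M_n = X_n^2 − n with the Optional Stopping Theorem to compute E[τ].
E[τ] = 2140

M_n = X_n^2 − n is a martingale (since E[X_{n+1}^2 | F_n] = X_n^2 + 1). By OST (τ has finite mean in a bounded region), E[M_τ] = E[M_0] = X_0^2 − 0 = 20^2 = 400. Also E[M_τ] = E[X_τ^2] − E[τ]. The walk exits at 0 or 127, with P(hit 127 first) = 20/127, so E[X_τ^2] = 127^2 · 20/127 + 0 = 2540. Thus E[τ] = E[X_τ^2] − E[M_τ] = 2540 − 400 = 2140 = 20(127 − 20) = 2140.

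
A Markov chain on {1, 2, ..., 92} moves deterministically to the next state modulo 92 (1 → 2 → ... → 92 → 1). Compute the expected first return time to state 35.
E[T_35 | X_0 = 35] = 92

The chain cycles deterministically, so starting at state 35 it returns in exactly 92 steps. Equivalently, the stationary distribution is uniform π_j = 1/92 for every state j, so by Kac's formula E[T_35] = 1/π_35 = 92.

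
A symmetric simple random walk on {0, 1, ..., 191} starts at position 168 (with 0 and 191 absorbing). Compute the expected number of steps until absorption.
E[τ | X_0 = 168] = 3864

Let v_k = E[τ | X_0 = k]. Boundary: v_0 = v_191 = 0. Recurrence: v_k = 1 + (v_{k-1} + v_{k+1})/2 for 1 ≤ k ≤ 190. The particular solution to v_k − (v_{k-1} + v_{k+1})/2 = 1 is v_k = −k^2. Adding homogeneous solution A + B k and matching boundaries gives v_k = k (191 − k). Substituting k = 168: v_168 = 168 · 23 = 3864.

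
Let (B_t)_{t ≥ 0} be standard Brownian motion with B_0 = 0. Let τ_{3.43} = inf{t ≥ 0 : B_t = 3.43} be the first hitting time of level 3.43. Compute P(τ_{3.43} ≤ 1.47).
P(τ_{3.43} ≤ 1.47) = 2(1 − Φ(3.43/√1.47)) = 2(1 − Φ(2.8290)) ≈ 0.0047

By the reflection principle for standard BM, P(τ_b ≤ t) = 2 · P(B_t ≥ b). Since B_t ~ N(0, t), P(B_t ≥ 3.43) = 1 − Φ(3.43/√t) = 1 − Φ(3.43/√1.47) = 1 − Φ(2.8290) ≈ 0.00233. Doubling: P(τ_{3.43} ≤ 1.47) ≈ 2 · 0.00233 = 0.00466 ≈ 0.0047.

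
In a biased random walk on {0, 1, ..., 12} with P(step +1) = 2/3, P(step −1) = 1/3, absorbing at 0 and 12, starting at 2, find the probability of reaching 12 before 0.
P(hit 12 before 0) = (1 − (1/2)^2) / (1 − (1/2)^12) = 1024/1365

Let u_k denote P(reach 12 before 0 | start at k). Boundary: u_0 = 0, u_12 = 1. Recurrence: u_k = 2/3·u_{k+1} + 1/3·u_{k-1} for 1 ≤ k ≤ 11. Try u_k = A + B·r^k with r = q/p = (1/3)/(2/3) = 1/2. Substitution satisfies the recurrence; boundary conditions give:
  u_k = (1 − r^k) / (1 − r^N) = (1 − (1/2)^2) / (1 − (1/2)^12) = 1024/1365.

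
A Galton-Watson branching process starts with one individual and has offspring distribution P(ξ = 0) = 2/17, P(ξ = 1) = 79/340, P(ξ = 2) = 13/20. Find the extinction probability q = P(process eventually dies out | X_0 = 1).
q = 40/221

The pgf is f(s) = 2/17 + 79/340·s + 13/20·s². The extinction probability q is the smallest fixed point of f in [0, 1]. Setting s = f(s):
  13/20·s² + (79/340 − 1)·s + 2/17 = 0
  13/20·s² − (2/17 + 13/20)·s + 2/17 = 0
which factors as (s − 1)·(13/20·s − 2/17) = 0, giving roots s = 1 and s = (2/17)/(13/20) = 40/221.
Mean offspring μ = 79/340 + 2·13/20 = 521/340 > 1 (supercritical), so q < 1. The extinction probability is the smaller root: q = (2/17)/(13/20) = 40/221.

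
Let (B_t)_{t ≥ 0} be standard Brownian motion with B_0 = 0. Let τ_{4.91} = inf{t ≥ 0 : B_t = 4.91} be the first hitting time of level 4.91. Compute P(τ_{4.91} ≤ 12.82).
P(τ_{4.91} ≤ 12.82) = 2(1 − Φ(4.91/√12.82)) = 2(1 − Φ(1.3713)) ≈ 0.1703

By the reflection principle for standard BM, P(τ_b ≤ t) = 2 · P(B_t ≥ b). Since B_t ~ N(0, t), P(B_t ≥ 4.91) = 1 − Φ(4.91/√t) = 1 − Φ(4.91/√12.82) = 1 − Φ(1.3713) ≈ 0.08514. Doubling: P(τ_{4.91} ≤ 12.82) ≈ 2 · 0.08514 = 0.17028 ≈ 0.1703.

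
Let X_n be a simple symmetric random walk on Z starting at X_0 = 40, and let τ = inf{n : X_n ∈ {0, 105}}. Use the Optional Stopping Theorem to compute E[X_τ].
E[X_τ] = 40

X_n is a martingale and τ is a bounded-mean stopping time (indeed τ is finite a.s. with bounded expectation since the walk is in a bounded region). By the OST, E[X_τ] = E[X_0] = 40. Equivalently: E[X_τ] = 105 · P(hit 105 first) + 0 · P(hit 0 first) = 105 · (40/105) = 40.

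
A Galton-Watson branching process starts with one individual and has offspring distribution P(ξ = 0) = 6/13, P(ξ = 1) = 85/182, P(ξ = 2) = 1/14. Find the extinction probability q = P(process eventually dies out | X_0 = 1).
q = 1

Mean offspring μ = 0·6/13 + 1·85/182 + 2·1/14 = 111/182 ≤ 1. For μ ≤ 1 with offspring not concentrated at 1, the Galton-Watson process goes extinct almost surely, so q = 1.
(Algebraic check: The pgf is f(s) = 6/13 + 85/182·s + 1/14·s². The extinction probability q is the smallest fixed point of f in [0, 1]. Setting s = f(s):
  1/14·s² + (85/182 − 1)·s + 6/13 = 0
  1/14·s² − (6/13 + 1/14)·s + 6/13 = 0
which factors as (s − 1)·(1/14·s − 6/13) = 0, giving roots s = 1 and s = (6/13)/(1/14) = 84/13. Since 84/13 ≥ 1, the smallest root in [0, 1] is s = 1.)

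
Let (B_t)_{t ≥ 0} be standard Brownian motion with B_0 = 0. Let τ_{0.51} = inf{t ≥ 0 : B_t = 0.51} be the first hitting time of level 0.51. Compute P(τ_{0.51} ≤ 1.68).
P(τ_{0.51} ≤ 1.68) = 2(1 − Φ(0.51/√1.68)) = 2(1 − Φ(0.3935)) ≈ 0.6940

By the reflection principle for standard BM, P(τ_b ≤ t) = 2 · P(B_t ≥ b). Since B_t ~ N(0, t), P(B_t ≥ 0.51) = 1 − Φ(0.51/√t) = 1 − Φ(0.51/√1.68) = 1 − Φ(0.3935) ≈ 0.34698. Doubling: P(τ_{0.51} ≤ 1.68) ≈ 2 · 0.34698 = 0.69396 ≈ 0.6940.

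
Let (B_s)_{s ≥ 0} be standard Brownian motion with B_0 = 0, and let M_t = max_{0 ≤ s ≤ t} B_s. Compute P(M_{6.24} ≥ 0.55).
P(M_{6.24} ≥ 0.55) = 2·P(B_{6.24} ≥ 0.55) = 2(1 − Φ(0.55/√6.24)) ≈ 0.8257

By the reflection principle for Brownian motion, P(M_t ≥ a) = 2 · P(B_t ≥ a) for a ≥ 0. Since B_t ~ N(0, t), P(B_t ≥ 0.55) = 1 − Φ(0.55/√t) = 1 − Φ(0.55/√6.24) = 1 − Φ(0.2202). So
  P(M_{6.24} ≥ 0.55) = 2(1 − Φ(0.2202)) ≈ 0.8257.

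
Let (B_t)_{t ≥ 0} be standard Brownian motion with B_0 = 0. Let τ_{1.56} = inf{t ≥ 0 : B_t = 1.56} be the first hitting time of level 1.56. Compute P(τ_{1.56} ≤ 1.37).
P(τ_{1.56} ≤ 1.37) = 2(1 − Φ(1.56/√1.37)) = 2(1 − Φ(1.3328)) ≈ 0.1826

By the reflection principle for standard BM, P(τ_b ≤ t) = 2 · P(B_t ≥ b). Since B_t ~ N(0, t), P(B_t ≥ 1.56) = 1 − Φ(1.56/√t) = 1 − Φ(1.56/√1.37) = 1 − Φ(1.3328) ≈ 0.09130. Doubling: P(τ_{1.56} ≤ 1.37) ≈ 2 · 0.09130 = 0.18260 ≈ 0.1826.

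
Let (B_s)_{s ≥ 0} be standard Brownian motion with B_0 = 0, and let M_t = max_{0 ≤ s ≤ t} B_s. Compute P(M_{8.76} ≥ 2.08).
P(M_{8.76} ≥ 2.08) = 2·P(B_{8.76} ≥ 2.08) = 2(1 − Φ(2.08/√8.76)) ≈ 0.4822

By the reflection principle for Brownian motion, P(M_t ≥ a) = 2 · P(B_t ≥ a) for a ≥ 0. Since B_t ~ N(0, t), P(B_t ≥ 2.08) = 1 − Φ(2.08/√t) = 1 − Φ(2.08/√8.76) = 1 − Φ(0.7028). So
  P(M_{8.76} ≥ 2.08) = 2(1 − Φ(0.7028)) ≈ 0.4822.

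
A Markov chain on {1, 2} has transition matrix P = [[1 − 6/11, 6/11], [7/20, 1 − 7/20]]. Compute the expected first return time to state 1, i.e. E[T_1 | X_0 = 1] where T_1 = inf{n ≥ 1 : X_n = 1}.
E[T_1 | X_0 = 1] = 1/π_1 = 197/77

For an irreducible recurrent Markov chain with stationary distribution π, E[T_i | X_0 = i] = 1/π_i (Kac's formula). Here π_1 = (7/20)/(6/11 + 7/20) = (7/20)/(197/220) = 77/197, so E[T_1 | X_0 = 1] = 1/π_1 = (6/11 + 7/20)/(7/20) = (197/220)/(7/20) = 197/77.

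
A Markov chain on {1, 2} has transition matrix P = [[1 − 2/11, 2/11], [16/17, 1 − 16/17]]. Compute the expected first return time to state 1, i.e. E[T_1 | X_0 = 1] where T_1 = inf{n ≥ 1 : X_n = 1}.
E[T_1 | X_0 = 1] = 1/π_1 = 105/88

For an irreducible recurrent Markov chain with stationary distribution π, E[T_i | X_0 = i] = 1/π_i (Kac's formula). Here π_1 = (16/17)/(2/11 + 16/17) = (16/17)/(210/187) = 88/105, so E[T_1 | X_0 = 1] = 1/π_1 = (2/11 + 16/17)/(16/17) = (210/187)/(16/17) = 105/88.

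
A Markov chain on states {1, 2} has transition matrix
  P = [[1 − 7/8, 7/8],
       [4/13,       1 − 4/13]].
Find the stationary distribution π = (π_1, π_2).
π_1 = 32/123, π_2 = 91/123

Solve πP = π with π_1 + π_2 = 1. From πP = π: π_1 · (1 − 7/8) + π_2 · 4/13 = π_1 ⇒ π_2 · 4/13 = π_1 · 7/8 ⇒ π_2/π_1 = (7/8)/(4/13) = 91/32. Together with π_1 + π_2 = 1:
  π_1 = (4/13)/(7/8 + 4/13) = (4/13)/(123/104) = 32/123,
  π_2 = (7/8)/(7/8 + 4/13) = (7/8)/(123/104) = 91/123.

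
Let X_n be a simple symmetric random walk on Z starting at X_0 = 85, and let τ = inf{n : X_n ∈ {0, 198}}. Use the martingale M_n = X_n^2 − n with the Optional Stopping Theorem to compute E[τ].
E[τ] = 9605

M_n = X_n^2 − n is a martingale (since E[X_{n+1}^2 | F_n] = X_n^2 + 1). By OST (τ has finite mean in a bounded region), E[M_τ] = E[M_0] = X_0^2 − 0 = 85^2 = 7225. Also E[M_τ] = E[X_τ^2] − E[τ]. The walk exits at 0 or 198, with P(hit 198 first) = 85/198, so E[X_τ^2] = 198^2 · 85/198 + 0 = 16830. Thus E[τ] = E[X_τ^2] − E[M_τ] = 16830 − 7225 = 9605 = 85(198 − 85) = 9605.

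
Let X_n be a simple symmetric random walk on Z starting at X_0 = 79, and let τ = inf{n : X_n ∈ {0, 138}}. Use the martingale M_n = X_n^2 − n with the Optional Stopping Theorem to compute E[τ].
E[τ] = 4661

M_n = X_n^2 − n is a martingale (since E[X_{n+1}^2 | F_n] = X_n^2 + 1). By OST (τ has finite mean in a bounded region), E[M_τ] = E[M_0] = X_0^2 − 0 = 79^2 = 6241. Also E[M_τ] = E[X_τ^2] − E[τ]. The walk exits at 0 or 138, with P(hit 138 first) = 79/138, so E[X_τ^2] = 138^2 · 79/138 + 0 = 10902. Thus E[τ] = E[X_τ^2] − E[M_τ] = 10902 − 6241 = 4661 = 79(138 − 79) = 4661.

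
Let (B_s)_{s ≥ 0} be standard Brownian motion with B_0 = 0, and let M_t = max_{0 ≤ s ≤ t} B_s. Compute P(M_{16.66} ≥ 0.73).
P(M_{16.66} ≥ 0.73) = 2·P(B_{16.66} ≥ 0.73) = 2(1 − Φ(0.73/√16.66)) ≈ 0.8581

By the reflection principle for Brownian motion, P(M_t ≥ a) = 2 · P(B_t ≥ a) for a ≥ 0. Since B_t ~ N(0, t), P(B_t ≥ 0.73) = 1 − Φ(0.73/√t) = 1 − Φ(0.73/√16.66) = 1 − Φ(0.1788). So
  P(M_{16.66} ≥ 0.73) = 2(1 − Φ(0.1788)) ≈ 0.8581.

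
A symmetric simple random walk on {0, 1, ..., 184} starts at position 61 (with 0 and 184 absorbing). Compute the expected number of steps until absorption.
E[τ | X_0 = 61] = 7503

Let v_k = E[τ | X_0 = k]. Boundary: v_0 = v_184 = 0. Recurrence: v_k = 1 + (v_{k-1} + v_{k+1})/2 for 1 ≤ k ≤ 183. The particular solution to v_k − (v_{k-1} + v_{k+1})/2 = 1 is v_k = −k^2. Adding homogeneous solution A + B k and matching boundaries gives v_k = k (184 − k). Substituting k = 61: v_61 = 61 · 123 = 7503.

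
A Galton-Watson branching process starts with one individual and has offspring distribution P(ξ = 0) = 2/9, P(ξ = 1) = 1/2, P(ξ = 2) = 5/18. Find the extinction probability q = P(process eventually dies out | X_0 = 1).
q = 4/5

The pgf is f(s) = 2/9 + 1/2·s + 5/18·s². The extinction probability q is the smallest fixed point of f in [0, 1]. Setting s = f(s):
  5/18·s² + (1/2 − 1)·s + 2/9 = 0
  5/18·s² − (2/9 + 5/18)·s + 2/9 = 0
which factors as (s − 1)·(5/18·s − 2/9) = 0, giving roots s = 1 and s = (2/9)/(5/18) = 4/5.
Mean offspring μ = 1/2 + 2·5/18 = 19/18 > 1 (supercritical), so q < 1. The extinction probability is the smaller root: q = (2/9)/(5/18) = 4/5.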